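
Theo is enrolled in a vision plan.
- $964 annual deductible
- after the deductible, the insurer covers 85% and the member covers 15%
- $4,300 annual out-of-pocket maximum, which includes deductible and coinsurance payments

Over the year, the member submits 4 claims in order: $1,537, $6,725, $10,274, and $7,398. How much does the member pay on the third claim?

$1,541.10

Claim 1 — $1,537: $964 finishes the deductible; $573 goes to coinsurance; 15% of $573 = $85.95. Member owes $1,049.95 (running OOP $1,049.95).
Claim 2 — $6,725: 15% coinsurance on $6,725 = $1,008.75. Member owes $1,008.75 (running OOP $2,058.70).
Claim 3 — $10,274: deductible already satisfied, so member's share is 15% × $10,274 = $1,541.10. Member pays $1,541.10; OOP now $3,599.80.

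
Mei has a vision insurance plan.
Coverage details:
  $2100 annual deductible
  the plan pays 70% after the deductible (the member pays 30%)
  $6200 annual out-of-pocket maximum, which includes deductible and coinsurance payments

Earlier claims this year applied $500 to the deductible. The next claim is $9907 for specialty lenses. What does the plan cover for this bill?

$5814.90

Deductible still to meet: $2100 − $500 = $1600.
After the $1600 deductible portion, $9907 − $1600 = $8307 is subject to coinsurance.
Coinsurance: $8307 × 30% = $2492.10.
Member responsibility before any cap: $1600 + $2492.10 = $4092.10.
Cumulative spending $500 + $4092.10 = $4592.10 stays under the $6200 maximum.
Insurer pays the balance: $9907 − $4092.10 = $5814.90.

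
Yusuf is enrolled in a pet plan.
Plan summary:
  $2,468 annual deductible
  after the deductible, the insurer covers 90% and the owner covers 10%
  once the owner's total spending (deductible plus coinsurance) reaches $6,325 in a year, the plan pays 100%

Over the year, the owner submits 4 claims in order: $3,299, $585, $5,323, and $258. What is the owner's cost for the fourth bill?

$25.80

Claim 1 — $3,299: deductible takes $2,468, $831 remains; owner's 10% is $83.10. Cost to owner: $2,551.10. OOP to date $2,551.10.
Claim 2 — $585: deductible met; 10% of $585 = $58.50. Owner pays $58.50; OOP now $2,609.60.
Claim 3 — $5,323: 10% coinsurance on $5,323 = $532.30. Cost to owner: $532.30. OOP to date $3,141.90.
Claim 4 — $258: deductible met; 10% of $258 = $25.80. Owner owes $25.80 (running OOP $3,167.70).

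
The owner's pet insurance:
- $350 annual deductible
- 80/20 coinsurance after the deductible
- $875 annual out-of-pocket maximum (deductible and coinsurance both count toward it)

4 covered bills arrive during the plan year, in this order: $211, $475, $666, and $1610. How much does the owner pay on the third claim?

$133.20

Bill 1, $211: entire amount goes to the deductible. Owner pays $211; OOP now $211.
Bill 2, $475: $139 to deductible, leaving $336; 20% of $336 = $67.20. Owner owes $206.20 (running OOP $417.20).
Bill 3, $666: 20% coinsurance on $666 = $133.20. Owner pays $133.20; OOP now $550.40.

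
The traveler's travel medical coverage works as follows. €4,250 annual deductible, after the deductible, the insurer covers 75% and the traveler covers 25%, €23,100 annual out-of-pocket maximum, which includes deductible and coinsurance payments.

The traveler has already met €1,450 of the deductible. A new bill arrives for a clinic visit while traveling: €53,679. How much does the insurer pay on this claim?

€38,159.25

€1,450 of the €4,250 deductible is already met, leaving €2,800.
The remaining €50,879 (= €53,679 − €2,800) moves to coinsurance.
25% of €50,879 = €12,719.75 falls to the traveler.
Traveler responsibility before any cap: €2,800 + €12,719.75 = €15,519.75.
Cumulative spending €1,450 + €15,519.75 = €16,969.75 stays under the €23,100 maximum.
The plan picks up €53,679 − €15,519.75 = €38,159.25.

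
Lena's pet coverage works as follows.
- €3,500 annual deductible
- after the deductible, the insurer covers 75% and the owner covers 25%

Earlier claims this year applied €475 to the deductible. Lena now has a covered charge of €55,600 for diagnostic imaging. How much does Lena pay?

€475 of the €3,500 deductible is already met, leaving €3,025.
That leaves €55,600 − €3,025 = €52,575 for coinsurance.
25% of €52,575 = €13,143.75 falls to the owner.
That puts the owner's cost at €3,025 + €13,143.75 = €16,168.75.

€16,168.75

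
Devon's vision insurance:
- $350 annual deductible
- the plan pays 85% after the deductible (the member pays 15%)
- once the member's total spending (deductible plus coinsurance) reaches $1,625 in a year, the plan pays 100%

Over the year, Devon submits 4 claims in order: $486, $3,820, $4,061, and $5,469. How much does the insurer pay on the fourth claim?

#1 ($486): deductible takes $350, $136 remains; 15% of $136 = $20.40. Member pays $370.40; OOP now $370.40. Insurer: $486 − $370.40 = $115.60.
#2 ($3,820): deductible met; 15% of $3,820 = $573. Member pays $573; OOP now $943.40. Insurer: $3,820 − $573 = $3,247.
#3 ($4,061): deductible met; 15% of $4,061 = $609.15. Member pays $609.15; OOP now $1,552.55. Plan pays $4,061 − $609.15 = $3,451.85.
#4 ($5,469): deductible met; 15% of $5,469 = $820.35. OOP would hit $2,372.90 > $1,625, so the cap limits the member to $1,625 − $1,552.55 = $72.45. Insurer: $5,469 − $72.45 = $5,396.55.

$5,396.55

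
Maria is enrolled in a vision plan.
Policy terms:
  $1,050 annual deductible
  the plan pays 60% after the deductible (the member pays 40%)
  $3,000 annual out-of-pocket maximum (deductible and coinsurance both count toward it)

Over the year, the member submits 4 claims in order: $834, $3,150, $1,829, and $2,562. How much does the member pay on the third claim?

$731.60

Claim 1 — $834: fully absorbed by the deductible. Cost to member: $834. OOP to date $834.
Claim 2 — $3,150: $216 to deductible, leaving $2,934; 40% of $2,934 = $1,173.60. Cost to member: $1,389.60. OOP to date $2,223.60.
Claim 3 — $1,829: deductible already satisfied, so member's share is 40% × $1,829 = $731.60. Member pays $731.60; OOP now $2,955.20.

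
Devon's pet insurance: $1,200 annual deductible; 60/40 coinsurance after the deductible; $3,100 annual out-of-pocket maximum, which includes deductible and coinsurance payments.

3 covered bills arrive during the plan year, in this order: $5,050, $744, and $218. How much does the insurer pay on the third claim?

$155.60

Claim 1 — $5,050: deductible takes $1,200, $3,850 remains; owner's 40% is $1,540. Owner owes $2,740 (running OOP $2,740). Plan pays $5,050 − $2,740 = $2,310.
Claim 2 — $744: 40% coinsurance on $744 = $297.60. Owner pays $297.60; OOP now $3,037.60. Plan pays $744 − $297.60 = $446.40.
Claim 3 — $218: deductible met; 40% of $218 = $87.20. That would push OOP to $3,124.80, over the $3,100 cap, so owner pays $3,100 − $3,037.60 = $62.40. Insurer: $218 − $62.40 = $155.60.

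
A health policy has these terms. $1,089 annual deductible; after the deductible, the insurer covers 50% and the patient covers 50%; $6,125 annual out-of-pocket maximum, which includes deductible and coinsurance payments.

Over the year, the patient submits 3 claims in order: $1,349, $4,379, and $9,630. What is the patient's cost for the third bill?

$2,716.50

Claim 1 ($1,349): $1,089 to deductible, leaving $260; 50% of $260 = $130. Cost to patient: $1,219. OOP to date $1,219.
Claim 2 ($4,379): 50% coinsurance on $4,379 = $2,189.50. Patient pays $2,189.50; OOP now $3,408.50.
Claim 3 ($9,630): 50% coinsurance on $9,630 = $4,815. OOP would hit $8,223.50 > $6,125, so the cap limits the patient to $6,125 − $3,408.50 = $2,716.50.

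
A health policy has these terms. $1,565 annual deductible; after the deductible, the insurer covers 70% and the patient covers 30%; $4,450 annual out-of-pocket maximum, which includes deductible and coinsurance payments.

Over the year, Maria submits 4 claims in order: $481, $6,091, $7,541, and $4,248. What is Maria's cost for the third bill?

Bill 1, $481: all of it applies to the deductible. Cost to patient: $481. OOP to date $481.
Bill 2, $6,091: $1,084 to deductible, leaving $5,007; coinsurance $5,007 × 30% = $1,502.10. Patient pays $2,586.10; OOP now $3,067.10.
Bill 3, $7,541: 30% coinsurance on $7,541 = $2,262.30. OOP would hit $5,329.40 > $4,450, so the cap limits the patient to $4,450 − $3,067.10 = $1,382.90.

$1,382.90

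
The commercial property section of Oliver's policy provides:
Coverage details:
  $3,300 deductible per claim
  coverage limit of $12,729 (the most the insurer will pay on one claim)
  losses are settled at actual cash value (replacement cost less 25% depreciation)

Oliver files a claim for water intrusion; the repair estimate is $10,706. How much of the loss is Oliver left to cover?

$5,976.50

Actual cash value after 25% depreciation: $10,706 × 75% = $8,029.50.
After the deductible, $8,029.50 − $3,300 = $4,729.50 remains.
$4,729.50 is within the $12,729 limit, so the insurer pays $4,729.50.
The business bears the rest of the original loss: $10,706 − $4,729.50 = $5,976.50.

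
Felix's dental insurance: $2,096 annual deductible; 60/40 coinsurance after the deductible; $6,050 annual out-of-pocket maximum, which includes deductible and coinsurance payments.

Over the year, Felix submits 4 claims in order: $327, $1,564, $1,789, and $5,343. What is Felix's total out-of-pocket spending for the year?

Bill 1, $327: all of it applies to the deductible. Cost to patient: $327. OOP to date $327.
Bill 2, $1,564: all of it applies to the deductible. Cost to patient: $1,564. OOP to date $1,891.
Bill 3, $1,789: $205 finishes the deductible; $1,584 goes to coinsurance; coinsurance $1,584 × 40% = $633.60. Patient owes $838.60 (running OOP $2,729.60).
Bill 4, $5,343: deductible met; 40% of $5,343 = $2,137.20. Patient owes $2,137.20 (running OOP $4,866.80).
Summing the patient's payments: $327 + $1,564 + $838.60 + $2,137.20 = $4,866.80.

$4,866.80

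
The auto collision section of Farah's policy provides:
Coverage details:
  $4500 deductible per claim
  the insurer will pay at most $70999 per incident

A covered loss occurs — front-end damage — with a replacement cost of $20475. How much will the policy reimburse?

$15975

Subtract the deductible: $20475 − $4500 = $15975.
$15975 ≤ $70999, so the limit doesn't bind; insurer pays $15975.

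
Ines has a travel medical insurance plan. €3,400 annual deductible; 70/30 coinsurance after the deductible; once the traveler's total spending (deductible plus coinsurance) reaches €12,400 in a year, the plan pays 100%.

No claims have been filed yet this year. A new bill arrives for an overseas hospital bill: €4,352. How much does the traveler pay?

€3,685.60

Nothing has been paid toward the €3,400 deductible, so the first €3,400 of this charge is applied there.
After the €3,400 deductible portion, €4,352 − €3,400 = €952 is subject to coinsurance.
30% of €952 = €285.60 falls to the traveler.
That puts the traveler's cost at €3,400 + €285.60 = €3,685.60 before any cap.
Total out-of-pocket so far would be €0 + €3,685.60 = €3,685.60, below the €12,400 cap — no reduction.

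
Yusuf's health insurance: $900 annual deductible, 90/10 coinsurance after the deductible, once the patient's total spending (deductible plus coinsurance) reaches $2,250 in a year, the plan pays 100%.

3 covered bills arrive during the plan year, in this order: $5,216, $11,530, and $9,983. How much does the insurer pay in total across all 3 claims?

Claim 1 — $5,216: deductible takes $900, $4,316 remains; 10% of $4,316 = $431.60. Patient owes $1,331.60 (running OOP $1,331.60). Insurer: $5,216 − $1,331.60 = $3,884.40.
Claim 2 — $11,530: 10% coinsurance on $11,530 = $1,153. Adding that to $1,331.60 gives $2,484.60, past the $2,250 cap; patient pays only $2,250 − $1,331.60 = $918.40. Plan pays $11,530 − $918.40 = $10,611.60.
Claim 3 — $9,983: deductible met; 10% of $9,983 = $998.30. That would push OOP to $3,248.30, over the $2,250 cap, so patient pays $2,250 − $2,250 = $0. Plan pays $9,983 − $0 = $9,983.
Insurer total = bills − patient's total = $26,729 − $2,250 = $24,479.

$24,479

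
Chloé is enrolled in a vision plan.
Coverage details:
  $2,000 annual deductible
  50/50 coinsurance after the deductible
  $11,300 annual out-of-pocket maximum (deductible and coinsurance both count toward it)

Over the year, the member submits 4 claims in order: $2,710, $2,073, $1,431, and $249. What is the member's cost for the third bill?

#1 ($2,710): $2,000 finishes the deductible; $710 goes to coinsurance; coinsurance $710 × 50% = $355. Member pays $2,355; OOP now $2,355.
#2 ($2,073): deductible met; 50% of $2,073 = $1,036.50. Cost to member: $1,036.50. OOP to date $3,391.50.
#3 ($1,431): deductible already satisfied, so member's share is 50% × $1,431 = $715.50. Member owes $715.50 (running OOP $4,107).

$715.50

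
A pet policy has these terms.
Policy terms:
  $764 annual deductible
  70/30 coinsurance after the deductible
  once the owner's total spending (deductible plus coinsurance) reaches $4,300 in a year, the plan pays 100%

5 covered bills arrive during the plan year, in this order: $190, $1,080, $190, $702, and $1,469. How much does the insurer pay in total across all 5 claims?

$2,006.90

Bill 1, $190: fully absorbed by the deductible. Cost to owner: $190. OOP to date $190. Insurer: $190 − $190 = $0.
Bill 2, $1,080: $574 finishes the deductible; $506 goes to coinsurance; owner's 30% is $151.80. Owner owes $725.80 (running OOP $915.80). Insurer: $1,080 − $725.80 = $354.20.
Bill 3, $190: 30% coinsurance on $190 = $57. Cost to owner: $57. OOP to date $972.80. Plan pays $190 − $57 = $133.
Bill 4, $702: 30% coinsurance on $702 = $210.60. Owner owes $210.60 (running OOP $1,183.40). Insurer: $702 − $210.60 = $491.40.
Bill 5, $1,469: deductible already satisfied, so owner's share is 30% × $1,469 = $440.70. Cost to owner: $440.70. OOP to date $1,624.10. Plan pays $1,469 − $440.70 = $1,028.30.
Insurer total: $0 + $354.20 + $133 + $491.40 + $1,028.30 = $2,006.90.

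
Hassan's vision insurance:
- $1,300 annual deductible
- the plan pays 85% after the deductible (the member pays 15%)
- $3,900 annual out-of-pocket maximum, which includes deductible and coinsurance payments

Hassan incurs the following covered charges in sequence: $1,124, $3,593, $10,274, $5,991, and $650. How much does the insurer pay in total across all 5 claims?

$17,732

Claim 1 — $1,124: all of it applies to the deductible. Member owes $1,124 (running OOP $1,124). Insurer: $1,124 − $1,124 = $0.
Claim 2 — $3,593: $176 finishes the deductible; $3,417 goes to coinsurance; member's 15% is $512.55. Member pays $688.55; OOP now $1,812.55. Insurer: $3,593 − $688.55 = $2,904.45.
Claim 3 — $10,274: deductible already satisfied, so member's share is 15% × $10,274 = $1,541.10. Cost to member: $1,541.10. OOP to date $3,353.65. Plan pays $10,274 − $1,541.10 = $8,732.90.
Claim 4 — $5,991: deductible met; 15% of $5,991 = $898.65. That would push OOP to $4,252.30, over the $3,900 cap, so member pays $3,900 − $3,353.65 = $546.35. Insurer: $5,991 − $546.35 = $5,444.65.
Claim 5 — $650: deductible met; 15% of $650 = $97.50. OOP would hit $3,997.50 > $3,900, so the cap limits the member to $3,900 − $3,900 = $0. Plan pays $650 − $0 = $650.
Insurer total = bills − member's total = $21,632 − $3,900 = $17,732.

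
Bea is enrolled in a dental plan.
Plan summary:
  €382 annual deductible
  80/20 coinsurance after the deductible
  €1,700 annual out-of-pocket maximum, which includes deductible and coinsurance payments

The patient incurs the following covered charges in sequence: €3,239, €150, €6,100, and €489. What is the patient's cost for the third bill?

Bill 1, €3,239: deductible takes €382, €2,857 remains; patient's 20% is €571.40. Patient pays €953.40; OOP now €953.40.
Bill 2, €150: deductible met; 20% of €150 = €30. Cost to patient: €30. OOP to date €983.40.
Bill 3, €6,100: deductible already satisfied, so patient's share is 20% × €6,100 = €1,220. Adding that to €983.40 gives €2,203.40, past the €1,700 cap; patient pays only €1,700 − €983.40 = €716.60.

€716.60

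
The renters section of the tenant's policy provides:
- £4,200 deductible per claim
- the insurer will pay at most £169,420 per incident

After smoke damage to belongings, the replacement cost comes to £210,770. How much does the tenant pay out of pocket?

£41,350

After the deductible, £210,770 − £4,200 = £206,570 remains.
Since £206,570 > £169,420, the payout is capped at £169,420.
Out of pocket: £210,770 − £169,420 = £41,350.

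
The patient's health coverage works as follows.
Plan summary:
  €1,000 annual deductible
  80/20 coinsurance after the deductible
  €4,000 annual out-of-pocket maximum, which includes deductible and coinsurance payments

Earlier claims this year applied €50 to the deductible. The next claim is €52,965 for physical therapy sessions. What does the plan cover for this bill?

Deductible still to meet: €1,000 − €50 = €950.
The remaining €52,015 (= €52,965 − €950) moves to coinsurance.
Patient's 20% share of €52,015 is €10,403.
So the patient owes €950 + €10,403 = €11,353 before any cap.
Year-to-date out-of-pocket would reach €50 + €11,353 = €11,403, above the €4,000 maximum, so the patient pays only €4,000 − €50 = €3,950.
Insurer pays the balance: €52,965 − €3,950 = €49,015.

€49,015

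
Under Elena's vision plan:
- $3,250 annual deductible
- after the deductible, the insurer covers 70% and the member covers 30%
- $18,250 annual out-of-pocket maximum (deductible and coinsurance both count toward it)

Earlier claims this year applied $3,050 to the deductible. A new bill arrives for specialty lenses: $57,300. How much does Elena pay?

$15,200

$3,050 of the $3,250 deductible is already met, leaving $200.
The remaining $57,100 (= $57,300 − $200) moves to coinsurance.
Member's 30% share of $57,100 is $17,130.
That puts the member's cost at $200 + $17,130 = $17,330 before any cap.
Year-to-date out-of-pocket would reach $3,050 + $17,330 = $20,380, above the $18,250 maximum, so the member pays only $18,250 − $3,050 = $15,200.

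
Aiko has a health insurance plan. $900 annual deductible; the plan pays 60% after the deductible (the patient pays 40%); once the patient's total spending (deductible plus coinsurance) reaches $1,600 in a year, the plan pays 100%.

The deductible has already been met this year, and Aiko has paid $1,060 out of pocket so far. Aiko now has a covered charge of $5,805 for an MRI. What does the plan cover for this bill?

The deductible is already satisfied, so the full bill goes to coinsurance.
40% of $5,805 = $2,322 falls to the patient.
Adding $2,322 to the $1,060 already spent would give $3,382, which exceeds the $1,600 cap; the patient pays just $1,600 − $1,060 = $540.
Insurer pays the balance: $5,805 − $540 = $5,265.

$5,265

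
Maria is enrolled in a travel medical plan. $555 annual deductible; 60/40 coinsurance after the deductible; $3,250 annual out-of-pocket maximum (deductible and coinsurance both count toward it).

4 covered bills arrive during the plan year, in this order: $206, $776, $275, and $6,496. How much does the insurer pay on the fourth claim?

$4,081.80

Claim 1 ($206): all of it applies to the deductible. Traveler pays $206; OOP now $206. Insurer: $206 − $206 = $0.
Claim 2 ($776): $349 to deductible, leaving $427; coinsurance $427 × 40% = $170.80. Cost to traveler: $519.80. OOP to date $725.80. Insurer: $776 − $519.80 = $256.20.
Claim 3 ($275): deductible met; 40% of $275 = $110. Traveler owes $110 (running OOP $835.80). Plan pays $275 − $110 = $165.
Claim 4 ($6,496): deductible already satisfied, so traveler's share is 40% × $6,496 = $2,598.40. That would push OOP to $3,434.20, over the $3,250 cap, so traveler pays $3,250 − $835.80 = $2,414.20. Plan pays $6,496 − $2,414.20 = $4,081.80.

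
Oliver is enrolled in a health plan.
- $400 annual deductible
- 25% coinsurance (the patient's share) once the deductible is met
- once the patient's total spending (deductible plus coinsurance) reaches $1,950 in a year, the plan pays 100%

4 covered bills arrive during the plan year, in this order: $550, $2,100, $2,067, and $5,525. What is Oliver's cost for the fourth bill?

Claim 1 ($550): deductible takes $400, $150 remains; patient's 25% is $37.50. Cost to patient: $437.50. OOP to date $437.50.
Claim 2 ($2,100): 25% coinsurance on $2,100 = $525. Patient owes $525 (running OOP $962.50).
Claim 3 ($2,067): 25% coinsurance on $2,067 = $516.75. Patient owes $516.75 (running OOP $1,479.25).
Claim 4 ($5,525): 25% coinsurance on $5,525 = $1,381.25. OOP would hit $2,860.50 > $1,950, so the cap limits the patient to $1,950 − $1,479.25 = $470.75.

$470.75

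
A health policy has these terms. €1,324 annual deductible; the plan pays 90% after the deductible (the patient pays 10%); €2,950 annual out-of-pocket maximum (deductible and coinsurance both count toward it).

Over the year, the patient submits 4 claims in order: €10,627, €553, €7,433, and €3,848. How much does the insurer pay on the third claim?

Claim 1 (€10,627): deductible takes €1,324, €9,303 remains; 10% of €9,303 = €930.30. Cost to patient: €2,254.30. OOP to date €2,254.30. Insurer: €10,627 − €2,254.30 = €8,372.70.
Claim 2 (€553): 10% coinsurance on €553 = €55.30. Cost to patient: €55.30. OOP to date €2,309.60. Insurer: €553 − €55.30 = €497.70.
Claim 3 (€7,433): deductible met; 10% of €7,433 = €743.30. OOP would hit €3,052.90 > €2,950, so the cap limits the patient to €2,950 − €2,309.60 = €640.40. Plan pays €7,433 − €640.40 = €6,792.60.

€6,792.60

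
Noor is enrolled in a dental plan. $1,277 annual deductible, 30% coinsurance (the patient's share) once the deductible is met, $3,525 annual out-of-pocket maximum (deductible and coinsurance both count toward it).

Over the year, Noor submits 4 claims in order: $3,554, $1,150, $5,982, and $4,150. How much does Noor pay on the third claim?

Claim 1 — $3,554: $1,277 to deductible, leaving $2,277; coinsurance $2,277 × 30% = $683.10. Patient owes $1,960.10 (running OOP $1,960.10).
Claim 2 — $1,150: deductible already satisfied, so patient's share is 30% × $1,150 = $345. Patient owes $345 (running OOP $2,305.10).
Claim 3 — $5,982: deductible already satisfied, so patient's share is 30% × $5,982 = $1,794.60. OOP would hit $4,099.70 > $3,525, so the cap limits the patient to $3,525 − $2,305.10 = $1,219.90.

$1,219.90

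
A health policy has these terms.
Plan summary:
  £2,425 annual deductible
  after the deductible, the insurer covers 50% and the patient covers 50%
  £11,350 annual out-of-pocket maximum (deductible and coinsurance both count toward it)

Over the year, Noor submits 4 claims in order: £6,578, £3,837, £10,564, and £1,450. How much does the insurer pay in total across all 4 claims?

Claim 1 (£6,578): £2,425 to deductible, leaving £4,153; patient's 50% is £2,076.50. Patient pays £4,501.50; OOP now £4,501.50. Insurer: £6,578 − £4,501.50 = £2,076.50.
Claim 2 (£3,837): deductible already satisfied, so patient's share is 50% × £3,837 = £1,918.50. Patient pays £1,918.50; OOP now £6,420. Plan pays £3,837 − £1,918.50 = £1,918.50.
Claim 3 (£10,564): 50% coinsurance on £10,564 = £5,282. That would push OOP to £11,702, over the £11,350 cap, so patient pays £11,350 − £6,420 = £4,930. Insurer: £10,564 − £4,930 = £5,634.
Claim 4 (£1,450): deductible already satisfied, so patient's share is 50% × £1,450 = £725. That would push OOP to £12,075, over the £11,350 cap, so patient pays £11,350 − £11,350 = £0. Plan pays £1,450 − £0 = £1,450.
Insurer total = bills − patient's total = £22,429 − £11,350 = £11,079.

£11,079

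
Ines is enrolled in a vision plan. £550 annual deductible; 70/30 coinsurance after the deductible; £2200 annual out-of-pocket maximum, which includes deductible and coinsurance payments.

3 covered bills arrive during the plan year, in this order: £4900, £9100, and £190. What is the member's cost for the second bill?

#1 (£4900): £550 finishes the deductible; £4350 goes to coinsurance; 30% of £4350 = £1305. Cost to member: £1855. OOP to date £1855.
#2 (£9100): 30% coinsurance on £9100 = £2730. Adding that to £1855 gives £4585, past the £2200 cap; member pays only £2200 − £1855 = £345.

£345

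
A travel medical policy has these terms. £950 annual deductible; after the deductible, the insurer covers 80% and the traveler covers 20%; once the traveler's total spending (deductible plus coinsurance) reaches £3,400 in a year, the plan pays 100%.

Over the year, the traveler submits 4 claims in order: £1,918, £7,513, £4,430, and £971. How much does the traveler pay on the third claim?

£753.80

#1 (£1,918): £950 to deductible, leaving £968; coinsurance £968 × 20% = £193.60. Traveler owes £1,143.60 (running OOP £1,143.60).
#2 (£7,513): deductible met; 20% of £7,513 = £1,502.60. Traveler owes £1,502.60 (running OOP £2,646.20).
#3 (£4,430): deductible met; 20% of £4,430 = £886. That would push OOP to £3,532.20, over the £3,400 cap, so traveler pays £3,400 − £2,646.20 = £753.80.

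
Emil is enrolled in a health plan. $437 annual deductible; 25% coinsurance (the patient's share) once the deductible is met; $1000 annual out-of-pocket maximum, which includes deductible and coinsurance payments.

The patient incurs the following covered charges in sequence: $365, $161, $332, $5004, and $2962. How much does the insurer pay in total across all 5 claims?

#1 ($365): fully absorbed by the deductible. Patient pays $365; OOP now $365. Insurer: $365 − $365 = $0.
#2 ($161): $72 finishes the deductible; $89 goes to coinsurance; patient's 25% is $22.25. Cost to patient: $94.25. OOP to date $459.25. Insurer: $161 − $94.25 = $66.75.
#3 ($332): deductible met; 25% of $332 = $83. Patient owes $83 (running OOP $542.25). Insurer: $332 − $83 = $249.
#4 ($5004): deductible met; 25% of $5004 = $1251. That would push OOP to $1793.25, over the $1000 cap, so patient pays $1000 − $542.25 = $457.75. Insurer: $5004 − $457.75 = $4546.25.
#5 ($2962): deductible already satisfied, so patient's share is 25% × $2962 = $740.50. OOP would hit $1740.50 > $1000, so the cap limits the patient to $1000 − $1000 = $0. Plan pays $2962 − $0 = $2962.
Insurer total = bills − patient's total = $8824 − $1000 = $7824.

$7824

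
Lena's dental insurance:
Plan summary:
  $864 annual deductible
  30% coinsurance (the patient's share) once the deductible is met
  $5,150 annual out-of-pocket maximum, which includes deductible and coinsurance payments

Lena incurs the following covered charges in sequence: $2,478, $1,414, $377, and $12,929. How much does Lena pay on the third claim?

Claim 1 — $2,478: $864 to deductible, leaving $1,614; patient's 30% is $484.20. Patient pays $1,348.20; OOP now $1,348.20.
Claim 2 — $1,414: 30% coinsurance on $1,414 = $424.20. Cost to patient: $424.20. OOP to date $1,772.40.
Claim 3 — $377: 30% coinsurance on $377 = $113.10. Patient pays $113.10; OOP now $1,885.50.

$113.10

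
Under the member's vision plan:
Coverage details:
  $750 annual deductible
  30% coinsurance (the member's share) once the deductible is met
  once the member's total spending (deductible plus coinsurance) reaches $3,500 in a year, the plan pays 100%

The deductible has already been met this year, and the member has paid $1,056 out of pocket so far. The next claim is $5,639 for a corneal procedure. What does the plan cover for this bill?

$3,947.30

With the deductible met, the entire $5,639 is subject to coinsurance.
Coinsurance: $5,639 × 30% = $1,691.70.
Total out-of-pocket so far would be $1,056 + $1,691.70 = $2,747.70, below the $3,500 cap — no reduction.
Insurer pays the balance: $5,639 − $1,691.70 = $3,947.30.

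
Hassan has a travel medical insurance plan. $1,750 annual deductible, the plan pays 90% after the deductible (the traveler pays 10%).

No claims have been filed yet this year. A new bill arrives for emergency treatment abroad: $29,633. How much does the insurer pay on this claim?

$25,094.70

Deductible not yet touched, so the first $1,750 of the bill goes to the deductible.
After the $1,750 deductible portion, $29,633 − $1,750 = $27,883 is subject to coinsurance.
Traveler's 10% share of $27,883 is $2,788.30.
So the traveler owes $1,750 + $2,788.30 = $4,538.30.
The insurer covers the remainder: $29,633 − $4,538.30 = $25,094.70.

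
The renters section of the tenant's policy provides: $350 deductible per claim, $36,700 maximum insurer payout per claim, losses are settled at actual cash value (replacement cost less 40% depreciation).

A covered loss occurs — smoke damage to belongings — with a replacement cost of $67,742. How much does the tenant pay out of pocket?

$31,042

At 40% depreciation, ACV = $67,742 − $27,096.80 = $40,645.20.
After the deductible, $40,645.20 − $350 = $40,295.20 remains.
The $36,700 per-incident cap binds; insurer pays $36,700.
Tenant's share is the uncovered remainder: $67,742 − $36,700 = $31,042.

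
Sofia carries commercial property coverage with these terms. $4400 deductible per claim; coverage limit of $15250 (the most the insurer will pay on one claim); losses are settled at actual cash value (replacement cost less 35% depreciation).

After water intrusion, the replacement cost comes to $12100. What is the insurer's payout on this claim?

At 35% depreciation, ACV = $12100 − $4235 = $7865.
Subtract the deductible: $7865 − $4400 = $3465.
That's under the $15250 cap, so the insurer reimburses the full $3465.

$3465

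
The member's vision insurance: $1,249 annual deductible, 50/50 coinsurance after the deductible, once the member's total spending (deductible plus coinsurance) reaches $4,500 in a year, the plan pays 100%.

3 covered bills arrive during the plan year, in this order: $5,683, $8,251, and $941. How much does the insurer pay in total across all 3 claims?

Bill 1, $5,683: $1,249 finishes the deductible; $4,434 goes to coinsurance; coinsurance $4,434 × 50% = $2,217. Member owes $3,466 (running OOP $3,466). Plan pays $5,683 − $3,466 = $2,217.
Bill 2, $8,251: deductible met; 50% of $8,251 = $4,125.50. Adding that to $3,466 gives $7,591.50, past the $4,500 cap; member pays only $4,500 − $3,466 = $1,034. Insurer: $8,251 − $1,034 = $7,217.
Bill 3, $941: deductible already satisfied, so member's share is 50% × $941 = $470.50. OOP would hit $4,970.50 > $4,500, so the cap limits the member to $4,500 − $4,500 = $0. Insurer: $941 − $0 = $941.
Insurer total = bills − member's total = $14,875 − $4,500 = $10,375.

$10,375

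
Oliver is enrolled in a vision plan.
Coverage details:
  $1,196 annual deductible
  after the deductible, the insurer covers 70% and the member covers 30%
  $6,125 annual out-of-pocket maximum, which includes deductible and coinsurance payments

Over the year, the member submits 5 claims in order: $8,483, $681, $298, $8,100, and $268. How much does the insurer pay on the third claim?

#1 ($8,483): $1,196 finishes the deductible; $7,287 goes to coinsurance; coinsurance $7,287 × 30% = $2,186.10. Member pays $3,382.10; OOP now $3,382.10. Plan pays $8,483 − $3,382.10 = $5,100.90.
#2 ($681): 30% coinsurance on $681 = $204.30. Member owes $204.30 (running OOP $3,586.40). Plan pays $681 − $204.30 = $476.70.
#3 ($298): 30% coinsurance on $298 = $89.40. Member owes $89.40 (running OOP $3,675.80). Insurer: $298 − $89.40 = $208.60.

$208.60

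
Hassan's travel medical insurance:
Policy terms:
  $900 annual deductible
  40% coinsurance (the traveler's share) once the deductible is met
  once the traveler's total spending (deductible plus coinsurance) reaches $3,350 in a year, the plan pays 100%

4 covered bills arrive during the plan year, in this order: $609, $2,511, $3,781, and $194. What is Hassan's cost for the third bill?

$1,512.40

Claim 1 ($609): fully absorbed by the deductible. Traveler pays $609; OOP now $609.
Claim 2 ($2,511): deductible takes $291, $2,220 remains; traveler's 40% is $888. Traveler owes $1,179 (running OOP $1,788).
Claim 3 ($3,781): deductible already satisfied, so traveler's share is 40% × $3,781 = $1,512.40. Traveler pays $1,512.40; OOP now $3,300.40.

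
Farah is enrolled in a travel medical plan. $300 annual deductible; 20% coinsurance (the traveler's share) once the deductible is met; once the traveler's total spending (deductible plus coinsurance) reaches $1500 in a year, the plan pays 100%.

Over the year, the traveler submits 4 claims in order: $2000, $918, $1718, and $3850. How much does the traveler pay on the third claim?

Claim 1 ($2000): $300 to deductible, leaving $1700; coinsurance $1700 × 20% = $340. Traveler pays $640; OOP now $640.
Claim 2 ($918): deductible already satisfied, so traveler's share is 20% × $918 = $183.60. Traveler owes $183.60 (running OOP $823.60).
Claim 3 ($1718): 20% coinsurance on $1718 = $343.60. Traveler owes $343.60 (running OOP $1167.20).

$343.60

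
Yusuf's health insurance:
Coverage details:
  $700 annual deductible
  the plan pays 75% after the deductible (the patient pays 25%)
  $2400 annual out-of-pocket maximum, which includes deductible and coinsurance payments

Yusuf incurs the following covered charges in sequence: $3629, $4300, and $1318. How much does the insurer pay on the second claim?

$3332.25

#1 ($3629): $700 finishes the deductible; $2929 goes to coinsurance; coinsurance $2929 × 25% = $732.25. Patient owes $1432.25 (running OOP $1432.25). Insurer: $3629 − $1432.25 = $2196.75.
#2 ($4300): deductible met; 25% of $4300 = $1075. Adding that to $1432.25 gives $2507.25, past the $2400 cap; patient pays only $2400 − $1432.25 = $967.75. Insurer: $4300 − $967.75 = $3332.25.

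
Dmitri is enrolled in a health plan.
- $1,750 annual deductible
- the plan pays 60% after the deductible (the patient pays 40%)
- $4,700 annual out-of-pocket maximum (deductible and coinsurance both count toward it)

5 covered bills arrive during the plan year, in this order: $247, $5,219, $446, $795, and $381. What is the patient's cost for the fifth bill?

#1 ($247): entire amount goes to the deductible. Cost to patient: $247. OOP to date $247.
#2 ($5,219): $1,503 finishes the deductible; $3,716 goes to coinsurance; 40% of $3,716 = $1,486.40. Patient owes $2,989.40 (running OOP $3,236.40).
#3 ($446): 40% coinsurance on $446 = $178.40. Cost to patient: $178.40. OOP to date $3,414.80.
#4 ($795): deductible met; 40% of $795 = $318. Patient owes $318 (running OOP $3,732.80).
#5 ($381): deductible already satisfied, so patient's share is 40% × $381 = $152.40. Patient owes $152.40 (running OOP $3,885.20).

$152.40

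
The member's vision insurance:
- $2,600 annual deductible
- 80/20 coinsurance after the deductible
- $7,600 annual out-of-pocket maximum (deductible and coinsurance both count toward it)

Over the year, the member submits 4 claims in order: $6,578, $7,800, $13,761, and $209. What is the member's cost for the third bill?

$2,644.40

Claim 1 — $6,578: $2,600 finishes the deductible; $3,978 goes to coinsurance; 20% of $3,978 = $795.60. Cost to member: $3,395.60. OOP to date $3,395.60.
Claim 2 — $7,800: deductible already satisfied, so member's share is 20% × $7,800 = $1,560. Member pays $1,560; OOP now $4,955.60.
Claim 3 — $13,761: 20% coinsurance on $13,761 = $2,752.20. That would push OOP to $7,707.80, over the $7,600 cap, so member pays $7,600 − $4,955.60 = $2,644.40.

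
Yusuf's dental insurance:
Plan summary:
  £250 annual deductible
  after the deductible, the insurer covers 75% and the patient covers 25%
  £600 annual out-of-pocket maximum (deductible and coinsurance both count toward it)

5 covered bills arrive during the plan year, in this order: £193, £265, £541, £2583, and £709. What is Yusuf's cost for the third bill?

#1 (£193): fully absorbed by the deductible. Cost to patient: £193. OOP to date £193.
#2 (£265): £57 finishes the deductible; £208 goes to coinsurance; 25% of £208 = £52. Patient pays £109; OOP now £302.
#3 (£541): deductible already satisfied, so patient's share is 25% × £541 = £135.25. Patient pays £135.25; OOP now £437.25.

£135.25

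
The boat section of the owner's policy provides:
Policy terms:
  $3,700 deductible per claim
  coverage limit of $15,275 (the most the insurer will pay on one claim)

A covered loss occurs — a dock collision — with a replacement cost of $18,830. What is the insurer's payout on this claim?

Less the $3,700 deductible: $18,830 − $3,700 = $15,130.
That's under the $15,275 cap, so the insurer reimburses the full $15,130.

$15,130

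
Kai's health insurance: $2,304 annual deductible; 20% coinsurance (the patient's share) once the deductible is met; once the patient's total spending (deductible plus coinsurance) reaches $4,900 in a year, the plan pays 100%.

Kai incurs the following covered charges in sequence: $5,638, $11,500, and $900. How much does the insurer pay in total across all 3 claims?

Claim 1 ($5,638): $2,304 to deductible, leaving $3,334; coinsurance $3,334 × 20% = $666.80. Patient pays $2,970.80; OOP now $2,970.80. Insurer: $5,638 − $2,970.80 = $2,667.20.
Claim 2 ($11,500): deductible already satisfied, so patient's share is 20% × $11,500 = $2,300. Adding that to $2,970.80 gives $5,270.80, past the $4,900 cap; patient pays only $4,900 − $2,970.80 = $1,929.20. Insurer: $11,500 − $1,929.20 = $9,570.80.
Claim 3 ($900): deductible met; 20% of $900 = $180. That would push OOP to $5,080, over the $4,900 cap, so patient pays $4,900 − $4,900 = $0. Insurer: $900 − $0 = $900.
Insurer total = bills − patient's total = $18,038 − $4,900 = $13,138.

$13,138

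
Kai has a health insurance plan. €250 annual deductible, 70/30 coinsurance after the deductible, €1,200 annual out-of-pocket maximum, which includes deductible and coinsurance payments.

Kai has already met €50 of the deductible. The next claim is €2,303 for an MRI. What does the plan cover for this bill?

Remaining deductible: €250 − €50 = €200.
The remaining €2,103 (= €2,303 − €200) moves to coinsurance.
Patient's 30% share of €2,103 is €630.90.
That puts the patient's cost at €200 + €630.90 = €830.90 before any cap.
Year-to-date out-of-pocket becomes €50 + €830.90 = €880.90, still under the €1,200 maximum, so no cap applies.
The plan picks up €2,303 − €830.90 = €1,472.10.

€1,472.10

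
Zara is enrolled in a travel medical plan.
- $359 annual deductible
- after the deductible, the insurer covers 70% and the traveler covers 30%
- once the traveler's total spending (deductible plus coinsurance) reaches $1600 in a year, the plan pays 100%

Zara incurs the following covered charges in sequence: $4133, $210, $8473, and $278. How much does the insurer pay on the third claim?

$8427.20

Bill 1, $4133: $359 to deductible, leaving $3774; 30% of $3774 = $1132.20. Traveler owes $1491.20 (running OOP $1491.20). Insurer: $4133 − $1491.20 = $2641.80.
Bill 2, $210: deductible met; 30% of $210 = $63. Cost to traveler: $63. OOP to date $1554.20. Insurer: $210 − $63 = $147.
Bill 3, $8473: 30% coinsurance on $8473 = $2541.90. Adding that to $1554.20 gives $4096.10, past the $1600 cap; traveler pays only $1600 − $1554.20 = $45.80. Insurer: $8473 − $45.80 = $8427.20.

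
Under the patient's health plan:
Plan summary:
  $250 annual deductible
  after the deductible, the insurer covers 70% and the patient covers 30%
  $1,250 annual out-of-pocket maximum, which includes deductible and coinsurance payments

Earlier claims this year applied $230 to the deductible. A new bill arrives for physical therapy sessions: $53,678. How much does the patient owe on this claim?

$230 of the $250 deductible is already met, leaving $20.
The remaining $53,658 (= $53,678 − $20) moves to coinsurance.
30% of $53,658 = $16,097.40 falls to the patient.
That puts the patient's cost at $20 + $16,097.40 = $16,117.40 before any cap.
Adding $16,117.40 to the $230 already spent would give $16,347.40, which exceeds the $1,250 cap; the patient pays just $1,250 − $230 = $1,020.

$1,020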